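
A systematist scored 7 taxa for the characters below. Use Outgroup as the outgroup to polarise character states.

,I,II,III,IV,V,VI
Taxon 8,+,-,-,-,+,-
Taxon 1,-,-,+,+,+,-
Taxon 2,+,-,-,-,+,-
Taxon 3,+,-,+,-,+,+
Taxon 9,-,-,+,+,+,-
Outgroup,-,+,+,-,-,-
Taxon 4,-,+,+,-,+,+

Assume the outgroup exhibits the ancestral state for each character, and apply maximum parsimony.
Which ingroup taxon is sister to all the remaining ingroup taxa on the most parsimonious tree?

Taxon 4

Character polarity is set by the outgroup: the derived state is whichever differs from the outgroup's state, so for II, III the derived state is '-', and for the remaining characters it is '+'.
I: derived state '+' in Taxon 2, Taxon 3, and Taxon 8 only — synapomorphy for {Taxon 2, Taxon 3, Taxon 8}.
Only Taxon 1, Taxon 2, Taxon 3, Taxon 8, and Taxon 9 show the derived state '-' for II, supporting them as a clade.
III (derived state '-') is shared by Taxon 2 and Taxon 8 — a synapomorphy uniting that clade.
Only Taxon 1 and Taxon 9 show the derived state '+' for IV, supporting them as a clade.
V (derived state '+') is shared by all ingroup taxa — unites the whole ingroup.
VI (state '+') occurs in Taxon 3 and Taxon 4 but conflicts with the nesting implied by the other characters — most parsimoniously interpreted as homoplasy.
Most parsimonious ingroup topology: (((Taxon 3,(Taxon 2,Taxon 8)),(Taxon 1,Taxon 9)),Taxon 4).
Taxon 4 is sister to the clade containing all other ingroup taxa, so it is the earliest-diverging (most basal) ingroup lineage.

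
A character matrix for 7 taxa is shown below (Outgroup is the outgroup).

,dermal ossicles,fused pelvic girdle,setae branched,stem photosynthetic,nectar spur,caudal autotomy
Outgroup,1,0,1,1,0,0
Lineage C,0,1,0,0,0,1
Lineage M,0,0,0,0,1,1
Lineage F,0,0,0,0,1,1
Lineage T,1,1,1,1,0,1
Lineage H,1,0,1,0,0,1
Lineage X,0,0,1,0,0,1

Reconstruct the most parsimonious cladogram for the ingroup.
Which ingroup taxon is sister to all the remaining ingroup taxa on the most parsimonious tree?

Lineage T

Character polarity is set by the outgroup: the derived state is whichever differs from the outgroup's state, so for dermal ossicles, setae branched, stem photosynthetic the derived state is '0', and for the remaining characters it is '1'.
dermal ossicles: derived state '0' in Lineage C, Lineage F, Lineage M, and Lineage X only — synapomorphy for {Lineage C, Lineage F, Lineage M, Lineage X}.
fused pelvic girdle (state '1') occurs in Lineage C and Lineage T but conflicts with the nesting implied by the other characters — most parsimoniously interpreted as homoplasy.
setae branched (derived state '0') is shared by Lineage C, Lineage F, and Lineage M — a synapomorphy uniting that clade.
Only Lineage C, Lineage F, Lineage H, Lineage M, and Lineage X show the derived state '0' for stem photosynthetic, supporting them as a clade.
Only Lineage F and Lineage M show the derived state '1' for nectar spur, supporting them as a clade.
All ingroup taxa share the derived state '1' for caudal autotomy; it defines the ingroup but does not resolve relationships within it.
Most parsimonious ingroup topology: ((((Lineage C,(Lineage M,Lineage F)),Lineage X),Lineage H),Lineage T).
Lineage T is sister to the clade containing all other ingroup taxa, so it is the earliest-diverging (most basal) ingroup lineage.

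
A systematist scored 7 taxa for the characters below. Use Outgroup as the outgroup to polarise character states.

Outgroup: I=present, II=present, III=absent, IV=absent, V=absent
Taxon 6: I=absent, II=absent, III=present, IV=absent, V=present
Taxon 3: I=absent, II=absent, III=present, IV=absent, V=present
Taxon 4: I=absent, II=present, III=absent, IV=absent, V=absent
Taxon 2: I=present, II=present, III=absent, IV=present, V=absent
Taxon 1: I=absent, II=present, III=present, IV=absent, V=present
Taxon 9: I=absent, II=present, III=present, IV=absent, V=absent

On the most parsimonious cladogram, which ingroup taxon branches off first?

Taxon 2

Character polarity is set by the outgroup: the derived state is whichever differs from the outgroup's state, so for I, II the derived state is 'absent', and for the remaining characters it is 'present'.
I (derived state 'absent') is shared by Taxon 1, Taxon 3, Taxon 4, Taxon 6, and Taxon 9 — a synapomorphy uniting that clade.
II: derived state 'absent' in Taxon 3 and Taxon 6 only — synapomorphy for {Taxon 3, Taxon 6}.
III (derived state 'present') is shared by Taxon 1, Taxon 3, Taxon 6, and Taxon 9 — a synapomorphy uniting that clade.
IV (derived state 'present') is unique to Taxon 2 (autapomorphy; uninformative for grouping).
Only Taxon 1, Taxon 3, and Taxon 6 show the derived state 'present' for V, supporting them as a clade.
Most parsimonious ingroup topology: (((((Taxon 6,Taxon 3),Taxon 1),Taxon 9),Taxon 4),Taxon 2).
Taxon 2 is sister to the clade containing all other ingroup taxa, so it is the earliest-diverging (most basal) ingroup lineage.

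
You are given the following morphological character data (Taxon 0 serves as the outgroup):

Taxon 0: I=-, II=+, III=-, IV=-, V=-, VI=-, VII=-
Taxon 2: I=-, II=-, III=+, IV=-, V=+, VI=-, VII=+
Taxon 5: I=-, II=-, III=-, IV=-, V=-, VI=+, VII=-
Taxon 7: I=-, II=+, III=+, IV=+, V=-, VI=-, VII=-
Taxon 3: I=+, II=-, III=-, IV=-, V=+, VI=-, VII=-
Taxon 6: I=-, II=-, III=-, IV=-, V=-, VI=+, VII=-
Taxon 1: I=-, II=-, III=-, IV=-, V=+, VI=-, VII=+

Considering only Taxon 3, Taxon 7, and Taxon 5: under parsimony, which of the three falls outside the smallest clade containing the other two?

Character polarity is set by the outgroup: the derived state is whichever differs from the outgroup's state, so for II the derived state is '-', and for the remaining characters it is '+'.
I (derived state '+') is unique to Taxon 3 (autapomorphy; uninformative for grouping).
Only Taxon 1, Taxon 2, Taxon 3, Taxon 5, and Taxon 6 show the derived state '-' for II, supporting them as a clade.
III (state '+') occurs in Taxon 2 and Taxon 7 but conflicts with the nesting implied by the other characters — most parsimoniously interpreted as homoplasy.
IV (derived state '+') is unique to Taxon 7 (autapomorphy; uninformative for grouping).
V (derived state '+') is shared by Taxon 1, Taxon 2, and Taxon 3 — a synapomorphy uniting that clade.
Only Taxon 5 and Taxon 6 show the derived state '+' for VI, supporting them as a clade.
VII (derived state '+') is shared by Taxon 1 and Taxon 2 — a synapomorphy uniting that clade.
Most parsimonious ingroup topology: ((((Taxon 2,Taxon 1),Taxon 3),(Taxon 5,Taxon 6)),Taxon 7).
Taxon 5 and Taxon 3 share a more recent common ancestor with each other than either does with Taxon 7, so Taxon 7 is the least closely related of the three.

Taxon 7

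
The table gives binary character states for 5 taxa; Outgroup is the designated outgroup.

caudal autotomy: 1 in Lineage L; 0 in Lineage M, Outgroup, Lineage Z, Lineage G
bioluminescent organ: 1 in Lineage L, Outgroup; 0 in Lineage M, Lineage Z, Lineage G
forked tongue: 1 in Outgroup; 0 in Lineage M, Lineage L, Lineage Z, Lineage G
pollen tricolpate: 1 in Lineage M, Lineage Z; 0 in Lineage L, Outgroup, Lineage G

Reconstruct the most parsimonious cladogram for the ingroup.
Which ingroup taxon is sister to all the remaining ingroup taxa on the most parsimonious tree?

Character polarity is set by the outgroup: the derived state is whichever differs from the outgroup's state, so for bioluminescent organ, forked tongue the derived state is '0', and for the remaining characters it is '1'.
caudal autotomy: derived state '1' in Lineage L only — an autapomorphy, so it tells us nothing about relationships among taxa.
bioluminescent organ (derived state '0') is shared by Lineage G, Lineage M, and Lineage Z — a synapomorphy uniting that clade.
forked tongue (derived state '0') is shared by all ingroup taxa — unites the whole ingroup.
pollen tricolpate: derived state '1' in Lineage M and Lineage Z only — synapomorphy for {Lineage M, Lineage Z}.
Most parsimonious ingroup topology: ((Lineage G,(Lineage Z,Lineage M)),Lineage L).
Lineage L is sister to the clade containing all other ingroup taxa, so it is the earliest-diverging (most basal) ingroup lineage.

Lineage L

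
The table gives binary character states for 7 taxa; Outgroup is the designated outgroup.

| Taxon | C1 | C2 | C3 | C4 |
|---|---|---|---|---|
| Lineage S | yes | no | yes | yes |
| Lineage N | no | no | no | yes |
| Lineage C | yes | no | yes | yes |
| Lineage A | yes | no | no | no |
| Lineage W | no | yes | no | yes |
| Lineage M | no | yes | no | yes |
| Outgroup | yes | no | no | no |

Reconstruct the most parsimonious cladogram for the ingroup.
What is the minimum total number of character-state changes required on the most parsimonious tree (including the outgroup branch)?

4

Character polarity is set by the outgroup: the derived state is whichever differs from the outgroup's state, so for C1 the derived state is 'no', and for the remaining characters it is 'yes'.
Only Lineage M, Lineage N, and Lineage W show the derived state 'no' for C1, supporting them as a clade.
C2 (derived state 'yes') is shared by Lineage M and Lineage W — a synapomorphy uniting that clade.
C3 (derived state 'yes') is shared by Lineage C and Lineage S — a synapomorphy uniting that clade.
Only Lineage C, Lineage M, Lineage N, Lineage S, and Lineage W show the derived state 'yes' for C4, supporting them as a clade.
Most parsimonious ingroup topology: (((Lineage C,Lineage S),((Lineage W,Lineage M),Lineage N)),Lineage A).
Changes per character on this tree: C1: 1; C2: 1; C3: 1; C4: 1.
Total = 4.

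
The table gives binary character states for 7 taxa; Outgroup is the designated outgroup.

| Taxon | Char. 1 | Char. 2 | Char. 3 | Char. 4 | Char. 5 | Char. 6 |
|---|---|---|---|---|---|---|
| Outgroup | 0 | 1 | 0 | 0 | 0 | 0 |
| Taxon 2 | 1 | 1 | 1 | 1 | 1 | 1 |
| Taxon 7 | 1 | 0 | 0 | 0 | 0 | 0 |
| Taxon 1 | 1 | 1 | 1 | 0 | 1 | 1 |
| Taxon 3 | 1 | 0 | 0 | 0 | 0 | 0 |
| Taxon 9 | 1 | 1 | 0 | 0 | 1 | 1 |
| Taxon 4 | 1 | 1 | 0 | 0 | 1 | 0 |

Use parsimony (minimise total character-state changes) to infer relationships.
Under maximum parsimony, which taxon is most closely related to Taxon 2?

Taxon 1

Character polarity is set by the outgroup: the derived state is whichever differs from the outgroup's state, so for Char. 2 the derived state is '0', and for the remaining characters it is '1'.
All ingroup taxa share the derived state '1' for Char. 1; it defines the ingroup but does not resolve relationships within it.
Only Taxon 3 and Taxon 7 show the derived state '0' for Char. 2, supporting them as a clade.
Only Taxon 1 and Taxon 2 show the derived state '1' for Char. 3, supporting them as a clade.
Char. 4 (derived state '1') is unique to Taxon 2 (autapomorphy; uninformative for grouping).
Char. 5 (derived state '1') is shared by Taxon 1, Taxon 2, Taxon 4, and Taxon 9 — a synapomorphy uniting that clade.
Char. 6: derived state '1' in Taxon 1, Taxon 2, and Taxon 9 only — synapomorphy for {Taxon 1, Taxon 2, Taxon 9}.
Most parsimonious ingroup topology: ((((Taxon 2,Taxon 1),Taxon 9),Taxon 4),(Taxon 7,Taxon 3)).
Taxon 2 and Taxon 1 form a cherry on this tree, so they are sister taxa.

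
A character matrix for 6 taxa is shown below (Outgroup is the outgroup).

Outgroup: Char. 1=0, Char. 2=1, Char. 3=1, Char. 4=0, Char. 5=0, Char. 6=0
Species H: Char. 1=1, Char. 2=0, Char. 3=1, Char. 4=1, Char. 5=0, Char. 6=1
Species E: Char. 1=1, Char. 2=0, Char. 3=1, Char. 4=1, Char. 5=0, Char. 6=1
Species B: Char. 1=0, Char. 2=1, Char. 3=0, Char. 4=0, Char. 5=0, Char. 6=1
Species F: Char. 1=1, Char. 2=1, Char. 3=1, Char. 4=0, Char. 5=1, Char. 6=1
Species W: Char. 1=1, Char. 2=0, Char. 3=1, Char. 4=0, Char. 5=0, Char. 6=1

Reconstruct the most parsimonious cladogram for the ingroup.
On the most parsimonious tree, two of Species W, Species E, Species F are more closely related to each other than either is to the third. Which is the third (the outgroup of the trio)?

Character polarity is set by the outgroup: the derived state is whichever differs from the outgroup's state, so for Char. 2, Char. 3 the derived state is '0', and for the remaining characters it is '1'.
Char. 1: derived state '1' in Species E, Species F, Species H, and Species W only — synapomorphy for {Species E, Species F, Species H, Species W}.
Only Species E, Species H, and Species W show the derived state '0' for Char. 2, supporting them as a clade.
Char. 3: derived state '0' in Species B only — an autapomorphy, so it tells us nothing about relationships among taxa.
Only Species E and Species H show the derived state '1' for Char. 4, supporting them as a clade.
Char. 5: derived state '1' in Species F only — an autapomorphy, so it tells us nothing about relationships among taxa.
Char. 6 (derived state '1') is shared by all ingroup taxa — unites the whole ingroup.
Most parsimonious ingroup topology: ((((Species H,Species E),Species W),Species F),Species B).
Species W and Species E share a more recent common ancestor with each other than either does with Species F, so Species F is the least closely related of the three.

Species F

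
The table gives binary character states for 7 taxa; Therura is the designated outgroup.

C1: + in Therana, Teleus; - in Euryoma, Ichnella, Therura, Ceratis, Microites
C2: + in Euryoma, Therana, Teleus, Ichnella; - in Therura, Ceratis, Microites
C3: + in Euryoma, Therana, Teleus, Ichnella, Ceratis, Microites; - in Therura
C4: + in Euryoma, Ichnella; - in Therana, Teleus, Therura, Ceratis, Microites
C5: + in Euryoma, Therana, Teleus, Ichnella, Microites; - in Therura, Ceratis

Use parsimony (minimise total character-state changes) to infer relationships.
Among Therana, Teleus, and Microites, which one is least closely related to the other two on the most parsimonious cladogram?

The outgroup has state '-' for every character, so '+' is the derived state throughout.
Only Teleus and Therana show the derived state '+' for C1, supporting them as a clade.
C2 (derived state '+') is shared by Euryoma, Ichnella, Teleus, and Therana — a synapomorphy uniting that clade.
All ingroup taxa share the derived state '+' for C3; it defines the ingroup but does not resolve relationships within it.
C4 (derived state '+') is shared by Euryoma and Ichnella — a synapomorphy uniting that clade.
C5 (derived state '+') is shared by Euryoma, Ichnella, Microites, Teleus, and Therana — a synapomorphy uniting that clade.
Most parsimonious ingroup topology: ((((Ichnella,Euryoma),(Therana,Teleus)),Microites),Ceratis).
Therana and Teleus share a more recent common ancestor with each other than either does with Microites, so Microites is the least closely related of the three.

Microites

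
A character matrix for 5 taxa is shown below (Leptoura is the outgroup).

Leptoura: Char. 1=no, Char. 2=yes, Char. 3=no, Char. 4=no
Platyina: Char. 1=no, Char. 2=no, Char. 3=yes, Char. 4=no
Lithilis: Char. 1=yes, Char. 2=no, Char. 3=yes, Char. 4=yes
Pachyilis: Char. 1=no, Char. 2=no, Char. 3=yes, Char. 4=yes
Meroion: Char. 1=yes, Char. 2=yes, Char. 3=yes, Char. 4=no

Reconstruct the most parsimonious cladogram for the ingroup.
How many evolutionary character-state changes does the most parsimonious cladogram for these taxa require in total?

Character polarity is set by the outgroup: the derived state is whichever differs from the outgroup's state, so for Char. 2 the derived state is 'no', and for the remaining characters it is 'yes'.
Char. 1 groups Lithilis and Meroion, which is incompatible with the clades supported by the remaining characters; treating it as convergent (homoplasy) costs fewer steps than any alternative tree.
Char. 2: derived state 'no' in Lithilis, Pachyilis, and Platyina only — synapomorphy for {Lithilis, Pachyilis, Platyina}.
Char. 3 (derived state 'yes') is shared by all ingroup taxa — unites the whole ingroup.
Char. 4 (derived state 'yes') is shared by Lithilis and Pachyilis — a synapomorphy uniting that clade.
Most parsimonious ingroup topology: ((Platyina,(Lithilis,Pachyilis)),Meroion).
Changes per character on this tree: Char. 1: 2; Char. 2: 1; Char. 3: 1; Char. 4: 1.
Total = 5.

5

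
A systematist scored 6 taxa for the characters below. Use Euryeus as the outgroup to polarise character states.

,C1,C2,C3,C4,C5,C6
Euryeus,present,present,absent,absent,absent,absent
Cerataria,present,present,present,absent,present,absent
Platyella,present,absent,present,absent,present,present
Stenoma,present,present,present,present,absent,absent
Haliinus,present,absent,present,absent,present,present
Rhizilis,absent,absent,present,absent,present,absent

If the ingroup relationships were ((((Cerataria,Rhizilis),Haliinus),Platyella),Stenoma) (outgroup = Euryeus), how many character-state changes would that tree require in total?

8

Map each character onto ((((Cerataria,Rhizilis),Haliinus),Platyella),Stenoma) (rooted by Euryeus) and count the minimum state changes it requires (Fitch parsimony):
C1: 1; C2: 2; C3: 1; C4: 1; C5: 1; C6: 2.
Total tree length = 8.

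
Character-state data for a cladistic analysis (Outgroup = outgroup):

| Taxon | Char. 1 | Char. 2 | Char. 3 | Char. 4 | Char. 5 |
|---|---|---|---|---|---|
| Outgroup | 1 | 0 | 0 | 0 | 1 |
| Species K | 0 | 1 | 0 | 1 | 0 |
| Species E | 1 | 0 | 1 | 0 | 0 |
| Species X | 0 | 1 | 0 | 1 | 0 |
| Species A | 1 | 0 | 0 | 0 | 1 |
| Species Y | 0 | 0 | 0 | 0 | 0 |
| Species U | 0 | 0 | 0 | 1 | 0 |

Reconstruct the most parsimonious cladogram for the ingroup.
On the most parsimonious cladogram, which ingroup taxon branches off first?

Species A

Character polarity is set by the outgroup: the derived state is whichever differs from the outgroup's state, so for Char. 1, Char. 5 the derived state is '0', and for the remaining characters it is '1'.
Char. 1 (derived state '0') is shared by Species K, Species U, Species X, and Species Y — a synapomorphy uniting that clade.
Char. 2: derived state '1' in Species K and Species X only — synapomorphy for {Species K, Species X}.
Char. 3 (derived state '1') is unique to Species E (autapomorphy; uninformative for grouping).
Only Species K, Species U, and Species X show the derived state '1' for Char. 4, supporting them as a clade.
Char. 5: derived state '0' in Species E, Species K, Species U, Species X, and Species Y only — synapomorphy for {Species E, Species K, Species U, Species X, Species Y}.
Most parsimonious ingroup topology: (((((Species K,Species X),Species U),Species Y),Species E),Species A).
Species A is sister to the clade containing all other ingroup taxa, so it is the earliest-diverging (most basal) ingroup lineage.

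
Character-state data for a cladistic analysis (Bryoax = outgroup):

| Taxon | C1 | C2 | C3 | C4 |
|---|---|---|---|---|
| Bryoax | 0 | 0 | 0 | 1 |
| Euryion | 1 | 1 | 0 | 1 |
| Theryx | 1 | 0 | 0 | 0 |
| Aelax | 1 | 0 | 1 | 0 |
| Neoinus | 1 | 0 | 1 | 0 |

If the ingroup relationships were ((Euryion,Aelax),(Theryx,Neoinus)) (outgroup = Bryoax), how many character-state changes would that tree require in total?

Map each character onto ((Euryion,Aelax),(Theryx,Neoinus)) (rooted by Bryoax) and count the minimum state changes it requires (Fitch parsimony):
C1: 1; C2: 1; C3: 2; C4: 2.
Total tree length = 6.

6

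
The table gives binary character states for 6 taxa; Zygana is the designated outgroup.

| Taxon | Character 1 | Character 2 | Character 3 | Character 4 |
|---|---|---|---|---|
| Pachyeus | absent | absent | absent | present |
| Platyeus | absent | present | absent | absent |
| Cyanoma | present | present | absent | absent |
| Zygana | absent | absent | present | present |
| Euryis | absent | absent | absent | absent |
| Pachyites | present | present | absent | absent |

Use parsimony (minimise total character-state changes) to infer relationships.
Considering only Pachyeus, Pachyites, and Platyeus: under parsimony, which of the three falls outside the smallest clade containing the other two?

Pachyeus

Character polarity is set by the outgroup: the derived state is whichever differs from the outgroup's state, so for Character 3, Character 4 the derived state is 'absent', and for the remaining characters it is 'present'.
Character 1: derived state 'present' in Cyanoma and Pachyites only — synapomorphy for {Cyanoma, Pachyites}.
Character 2: derived state 'present' in Cyanoma, Pachyites, and Platyeus only — synapomorphy for {Cyanoma, Pachyites, Platyeus}.
Character 3 (derived state 'absent') is shared by all ingroup taxa — unites the whole ingroup.
Character 4: derived state 'absent' in Cyanoma, Euryis, Pachyites, and Platyeus only — synapomorphy for {Cyanoma, Euryis, Pachyites, Platyeus}.
Most parsimonious ingroup topology: (Pachyeus,(Euryis,(Platyeus,(Pachyites,Cyanoma)))).
Platyeus and Pachyites share a more recent common ancestor with each other than either does with Pachyeus, so Pachyeus is the least closely related of the three.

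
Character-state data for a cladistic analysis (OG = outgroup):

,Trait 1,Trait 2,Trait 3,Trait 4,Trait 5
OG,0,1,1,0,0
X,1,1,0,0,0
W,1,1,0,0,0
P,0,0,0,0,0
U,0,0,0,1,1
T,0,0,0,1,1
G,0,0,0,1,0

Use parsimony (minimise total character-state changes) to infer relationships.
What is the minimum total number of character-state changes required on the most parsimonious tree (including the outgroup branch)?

Character polarity is set by the outgroup: the derived state is whichever differs from the outgroup's state, so for Trait 2, Trait 3 the derived state is '0', and for the remaining characters it is '1'.
Trait 1 (derived state '1') is shared by W and X — a synapomorphy uniting that clade.
Trait 2 (derived state '0') is shared by G, P, T, and U — a synapomorphy uniting that clade.
Trait 3 (derived state '0') is shared by all ingroup taxa — unites the whole ingroup.
Trait 4 (derived state '1') is shared by G, T, and U — a synapomorphy uniting that clade.
Trait 5 (derived state '1') is shared by T and U — a synapomorphy uniting that clade.
Most parsimonious ingroup topology: ((X,W),(P,((U,T),G))).
Changes per character on this tree: Trait 1: 1; Trait 2: 1; Trait 3: 1; Trait 4: 1; Trait 5: 1.
Total = 5.

5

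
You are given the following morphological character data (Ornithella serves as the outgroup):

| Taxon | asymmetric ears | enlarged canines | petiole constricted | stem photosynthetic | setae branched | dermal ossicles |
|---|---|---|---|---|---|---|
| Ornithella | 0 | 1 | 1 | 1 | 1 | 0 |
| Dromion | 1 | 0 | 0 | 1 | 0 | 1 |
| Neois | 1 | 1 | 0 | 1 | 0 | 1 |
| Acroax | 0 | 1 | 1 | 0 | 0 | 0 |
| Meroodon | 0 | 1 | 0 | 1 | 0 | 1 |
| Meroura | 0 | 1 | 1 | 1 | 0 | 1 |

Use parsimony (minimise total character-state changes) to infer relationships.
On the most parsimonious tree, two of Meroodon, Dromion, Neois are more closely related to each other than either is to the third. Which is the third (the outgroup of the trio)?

Meroodon

Character polarity is set by the outgroup: the derived state is whichever differs from the outgroup's state, so for enlarged canines, petiole constricted, stem photosynthetic, setae branched the derived state is '0', and for the remaining characters it is '1'.
asymmetric ears (derived state '1') is shared by Dromion and Neois — a synapomorphy uniting that clade.
enlarged canines: derived state '0' in Dromion only — an autapomorphy, so it tells us nothing about relationships among taxa.
petiole constricted: derived state '0' in Dromion, Meroodon, and Neois only — synapomorphy for {Dromion, Meroodon, Neois}.
stem photosynthetic (derived state '0') is unique to Acroax (autapomorphy; uninformative for grouping).
setae branched (derived state '0') is shared by all ingroup taxa — unites the whole ingroup.
Only Dromion, Meroodon, Meroura, and Neois show the derived state '1' for dermal ossicles, supporting them as a clade.
Most parsimonious ingroup topology: ((((Dromion,Neois),Meroodon),Meroura),Acroax).
Dromion and Neois share a more recent common ancestor with each other than either does with Meroodon, so Meroodon is the least closely related of the three.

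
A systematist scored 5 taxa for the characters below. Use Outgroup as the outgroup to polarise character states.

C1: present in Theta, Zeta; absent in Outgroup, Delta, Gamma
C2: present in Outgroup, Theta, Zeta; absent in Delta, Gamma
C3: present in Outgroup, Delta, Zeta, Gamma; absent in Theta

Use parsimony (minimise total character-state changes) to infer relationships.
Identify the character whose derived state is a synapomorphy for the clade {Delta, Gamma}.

C2

Character polarity is set by the outgroup: the derived state is whichever differs from the outgroup's state, so for C2, C3 the derived state is 'absent', and for the remaining characters it is 'present'.
C1 (derived state 'present') is shared by Theta and Zeta — a synapomorphy uniting that clade.
Only Delta and Gamma show the derived state 'absent' for C2, supporting them as a clade.
C3 (derived state 'absent') is unique to Theta (autapomorphy; uninformative for grouping).
Most parsimonious ingroup topology: ((Theta,Zeta),(Delta,Gamma)).
The clade {Delta, Gamma} is supported by C2: its derived state 'absent' occurs in exactly those taxa and in no other taxon (including the outgroup).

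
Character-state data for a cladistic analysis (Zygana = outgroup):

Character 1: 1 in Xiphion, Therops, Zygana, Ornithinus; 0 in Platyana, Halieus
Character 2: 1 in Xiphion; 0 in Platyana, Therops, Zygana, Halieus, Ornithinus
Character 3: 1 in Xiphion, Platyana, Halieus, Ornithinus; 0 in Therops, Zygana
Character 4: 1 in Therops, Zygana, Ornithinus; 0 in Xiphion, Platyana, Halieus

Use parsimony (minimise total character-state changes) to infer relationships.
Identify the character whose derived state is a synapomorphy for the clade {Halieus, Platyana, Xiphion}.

Character polarity is set by the outgroup: the derived state is whichever differs from the outgroup's state, so for Character 1, Character 4 the derived state is '0', and for the remaining characters it is '1'.
Only Halieus and Platyana show the derived state '0' for Character 1, supporting them as a clade.
Character 2 (derived state '1') is unique to Xiphion (autapomorphy; uninformative for grouping).
Character 3: derived state '1' in Halieus, Ornithinus, Platyana, and Xiphion only — synapomorphy for {Halieus, Ornithinus, Platyana, Xiphion}.
Character 4: derived state '0' in Halieus, Platyana, and Xiphion only — synapomorphy for {Halieus, Platyana, Xiphion}.
Most parsimonious ingroup topology: ((((Halieus,Platyana),Xiphion),Ornithinus),Therops).
The clade {Halieus, Platyana, Xiphion} is supported by Character 4: its derived state '0' occurs in exactly those taxa and in no other taxon (including the outgroup).

Character 4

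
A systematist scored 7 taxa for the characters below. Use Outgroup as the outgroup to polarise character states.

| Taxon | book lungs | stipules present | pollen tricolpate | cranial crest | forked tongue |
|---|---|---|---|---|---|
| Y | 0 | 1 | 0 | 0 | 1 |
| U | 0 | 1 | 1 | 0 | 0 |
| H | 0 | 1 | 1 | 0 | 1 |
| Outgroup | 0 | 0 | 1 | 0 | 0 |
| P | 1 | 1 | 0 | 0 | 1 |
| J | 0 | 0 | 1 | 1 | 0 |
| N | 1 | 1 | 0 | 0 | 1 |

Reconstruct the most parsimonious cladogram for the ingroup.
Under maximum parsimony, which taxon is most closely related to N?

Character polarity is set by the outgroup: the derived state is whichever differs from the outgroup's state, so for pollen tricolpate the derived state is '0', and for the remaining characters it is '1'.
book lungs: derived state '1' in N and P only — synapomorphy for {N, P}.
stipules present (derived state '1') is shared by H, N, P, U, and Y — a synapomorphy uniting that clade.
Only N, P, and Y show the derived state '0' for pollen tricolpate, supporting them as a clade.
cranial crest (derived state '1') is unique to J (autapomorphy; uninformative for grouping).
forked tongue: derived state '1' in H, N, P, and Y only — synapomorphy for {H, N, P, Y}.
Most parsimonious ingroup topology: (((((N,P),Y),H),U),J).
N and P form a cherry on this tree, so they are sister taxa.

P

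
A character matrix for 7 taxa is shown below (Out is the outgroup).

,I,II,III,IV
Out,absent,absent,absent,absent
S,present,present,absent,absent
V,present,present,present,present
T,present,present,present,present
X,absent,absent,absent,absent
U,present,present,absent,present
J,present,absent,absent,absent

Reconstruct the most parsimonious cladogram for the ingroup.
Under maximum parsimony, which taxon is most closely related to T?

V

The outgroup has state 'absent' for every character, so 'present' is the derived state throughout.
I: derived state 'present' in J, S, T, U, and V only — synapomorphy for {J, S, T, U, V}.
II (derived state 'present') is shared by S, T, U, and V — a synapomorphy uniting that clade.
Only T and V show the derived state 'present' for III, supporting them as a clade.
IV: derived state 'present' in T, U, and V only — synapomorphy for {T, U, V}.
Most parsimonious ingroup topology: (((S,((V,T),U)),J),X).
T and V form a cherry on this tree, so they are sister taxa.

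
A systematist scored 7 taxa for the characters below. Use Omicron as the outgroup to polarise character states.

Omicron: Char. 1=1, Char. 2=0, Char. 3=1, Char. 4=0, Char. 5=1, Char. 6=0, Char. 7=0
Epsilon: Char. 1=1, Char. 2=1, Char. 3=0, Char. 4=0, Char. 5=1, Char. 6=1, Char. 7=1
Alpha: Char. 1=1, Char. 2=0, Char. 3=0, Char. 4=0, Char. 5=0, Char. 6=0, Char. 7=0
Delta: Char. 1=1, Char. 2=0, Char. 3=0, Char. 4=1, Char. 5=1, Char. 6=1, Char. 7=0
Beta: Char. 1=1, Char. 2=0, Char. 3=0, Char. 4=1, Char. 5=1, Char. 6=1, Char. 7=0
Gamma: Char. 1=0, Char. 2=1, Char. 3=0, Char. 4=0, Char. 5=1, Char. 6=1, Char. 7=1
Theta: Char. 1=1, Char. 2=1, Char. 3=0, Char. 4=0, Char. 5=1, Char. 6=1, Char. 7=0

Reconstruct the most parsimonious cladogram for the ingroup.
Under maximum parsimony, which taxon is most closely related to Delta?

Beta

Character polarity is set by the outgroup: the derived state is whichever differs from the outgroup's state, so for Char. 1, Char. 3, Char. 5 the derived state is '0', and for the remaining characters it is '1'.
Char. 1: derived state '0' in Gamma only — an autapomorphy, so it tells us nothing about relationships among taxa.
Only Epsilon, Gamma, and Theta show the derived state '1' for Char. 2, supporting them as a clade.
All ingroup taxa share the derived state '0' for Char. 3; it defines the ingroup but does not resolve relationships within it.
Char. 4 (derived state '1') is shared by Beta and Delta — a synapomorphy uniting that clade.
Char. 5: derived state '0' in Alpha only — an autapomorphy, so it tells us nothing about relationships among taxa.
Char. 6 (derived state '1') is shared by Beta, Delta, Epsilon, Gamma, and Theta — a synapomorphy uniting that clade.
Only Epsilon and Gamma show the derived state '1' for Char. 7, supporting them as a clade.
Most parsimonious ingroup topology: ((((Epsilon,Gamma),Theta),(Delta,Beta)),Alpha).
Delta and Beta form a cherry on this tree, so they are sister taxa.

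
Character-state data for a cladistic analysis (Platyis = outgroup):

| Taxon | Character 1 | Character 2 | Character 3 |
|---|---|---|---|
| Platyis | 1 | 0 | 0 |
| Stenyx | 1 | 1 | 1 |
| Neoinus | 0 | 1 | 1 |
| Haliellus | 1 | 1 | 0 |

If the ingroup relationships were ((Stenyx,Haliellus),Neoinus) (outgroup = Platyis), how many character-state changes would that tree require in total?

4

Map each character onto ((Stenyx,Haliellus),Neoinus) (rooted by Platyis) and count the minimum state changes it requires (Fitch parsimony):
Character 1: 1; Character 2: 1; Character 3: 2.
Total tree length = 4.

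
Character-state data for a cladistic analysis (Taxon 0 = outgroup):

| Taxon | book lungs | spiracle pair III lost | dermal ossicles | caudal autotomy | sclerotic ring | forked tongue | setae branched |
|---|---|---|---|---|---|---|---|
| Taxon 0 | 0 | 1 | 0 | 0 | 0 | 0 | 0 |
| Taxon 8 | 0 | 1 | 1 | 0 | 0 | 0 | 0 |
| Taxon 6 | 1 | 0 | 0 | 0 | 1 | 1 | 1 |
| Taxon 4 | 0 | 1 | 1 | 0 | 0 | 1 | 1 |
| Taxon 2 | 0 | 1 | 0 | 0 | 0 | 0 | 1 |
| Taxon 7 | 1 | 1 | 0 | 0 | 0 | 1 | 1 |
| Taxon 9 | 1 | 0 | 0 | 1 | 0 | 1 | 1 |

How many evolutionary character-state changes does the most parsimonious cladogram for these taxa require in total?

Character polarity is set by the outgroup: the derived state is whichever differs from the outgroup's state, so for spiracle pair III lost the derived state is '0', and for the remaining characters it is '1'.
book lungs: derived state '1' in Taxon 6, Taxon 7, and Taxon 9 only — synapomorphy for {Taxon 6, Taxon 7, Taxon 9}.
Only Taxon 6 and Taxon 9 show the derived state '0' for spiracle pair III lost, supporting them as a clade.
dermal ossicles groups Taxon 4 and Taxon 8, which is incompatible with the clades supported by the remaining characters; treating it as convergent (homoplasy) costs fewer steps than any alternative tree.
caudal autotomy: derived state '1' in Taxon 9 only — an autapomorphy, so it tells us nothing about relationships among taxa.
sclerotic ring (derived state '1') is unique to Taxon 6 (autapomorphy; uninformative for grouping).
Only Taxon 4, Taxon 6, Taxon 7, and Taxon 9 show the derived state '1' for forked tongue, supporting them as a clade.
Only Taxon 2, Taxon 4, Taxon 6, Taxon 7, and Taxon 9 show the derived state '1' for setae branched, supporting them as a clade.
Most parsimonious ingroup topology: (Taxon 8,((((Taxon 6,Taxon 9),Taxon 7),Taxon 4),Taxon 2)).
Changes per character on this tree: book lungs: 1; spiracle pair III lost: 1; dermal ossicles: 2; caudal autotomy: 1; sclerotic ring: 1; forked tongue: 1; setae branched: 1.
Total = 8.

8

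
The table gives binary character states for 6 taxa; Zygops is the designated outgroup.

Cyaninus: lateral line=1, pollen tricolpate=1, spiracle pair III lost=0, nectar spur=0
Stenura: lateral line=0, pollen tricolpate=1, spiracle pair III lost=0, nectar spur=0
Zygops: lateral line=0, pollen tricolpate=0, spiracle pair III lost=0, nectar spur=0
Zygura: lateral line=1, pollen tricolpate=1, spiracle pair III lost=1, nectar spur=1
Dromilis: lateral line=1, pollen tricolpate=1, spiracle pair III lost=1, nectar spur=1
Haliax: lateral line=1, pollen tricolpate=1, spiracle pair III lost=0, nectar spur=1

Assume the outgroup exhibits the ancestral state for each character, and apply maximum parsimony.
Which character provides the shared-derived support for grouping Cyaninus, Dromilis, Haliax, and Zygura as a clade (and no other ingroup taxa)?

The outgroup has state '0' for every character, so '1' is the derived state throughout.
Only Cyaninus, Dromilis, Haliax, and Zygura show the derived state '1' for lateral line, supporting them as a clade.
pollen tricolpate (derived state '1') is shared by all ingroup taxa — unites the whole ingroup.
spiracle pair III lost (derived state '1') is shared by Dromilis and Zygura — a synapomorphy uniting that clade.
nectar spur (derived state '1') is shared by Dromilis, Haliax, and Zygura — a synapomorphy uniting that clade.
Most parsimonious ingroup topology: (Stenura,(((Zygura,Dromilis),Haliax),Cyaninus)).
The clade {Cyaninus, Dromilis, Haliax, Zygura} is supported by lateral line: its derived state '1' occurs in exactly those taxa and in no other taxon (including the outgroup).

lateral line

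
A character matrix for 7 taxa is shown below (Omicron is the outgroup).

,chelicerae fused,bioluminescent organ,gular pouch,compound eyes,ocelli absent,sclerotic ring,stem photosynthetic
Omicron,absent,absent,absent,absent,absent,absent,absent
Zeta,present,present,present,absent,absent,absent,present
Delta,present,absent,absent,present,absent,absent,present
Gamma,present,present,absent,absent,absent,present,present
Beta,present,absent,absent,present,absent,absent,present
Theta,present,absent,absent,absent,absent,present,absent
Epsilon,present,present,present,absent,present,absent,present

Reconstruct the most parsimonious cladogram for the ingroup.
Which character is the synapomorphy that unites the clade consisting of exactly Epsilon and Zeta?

gular pouch

The outgroup has state 'absent' for every character, so 'present' is the derived state throughout.
All ingroup taxa share the derived state 'present' for chelicerae fused; it defines the ingroup but does not resolve relationships within it.
bioluminescent organ (derived state 'present') is shared by Epsilon, Gamma, and Zeta — a synapomorphy uniting that clade.
gular pouch: derived state 'present' in Epsilon and Zeta only — synapomorphy for {Epsilon, Zeta}.
compound eyes (derived state 'present') is shared by Beta and Delta — a synapomorphy uniting that clade.
ocelli absent: derived state 'present' in Epsilon only — an autapomorphy, so it tells us nothing about relationships among taxa.
sclerotic ring (state 'present') occurs in Gamma and Theta but conflicts with the nesting implied by the other characters — most parsimoniously interpreted as homoplasy.
stem photosynthetic (derived state 'present') is shared by Beta, Delta, Epsilon, Gamma, and Zeta — a synapomorphy uniting that clade.
Most parsimonious ingroup topology: ((((Zeta,Epsilon),Gamma),(Delta,Beta)),Theta).
The clade {Epsilon, Zeta} is supported by gular pouch: its derived state 'present' occurs in exactly those taxa and in no other taxon (including the outgroup).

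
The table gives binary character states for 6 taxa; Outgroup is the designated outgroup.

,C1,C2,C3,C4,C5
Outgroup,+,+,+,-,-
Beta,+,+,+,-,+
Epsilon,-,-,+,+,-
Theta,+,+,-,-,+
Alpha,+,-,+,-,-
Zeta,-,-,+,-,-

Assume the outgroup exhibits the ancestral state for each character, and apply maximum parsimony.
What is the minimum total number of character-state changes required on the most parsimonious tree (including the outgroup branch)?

Character polarity is set by the outgroup: the derived state is whichever differs from the outgroup's state, so for C1, C2, C3 the derived state is '-', and for the remaining characters it is '+'.
C1: derived state '-' in Epsilon and Zeta only — synapomorphy for {Epsilon, Zeta}.
C2 (derived state '-') is shared by Alpha, Epsilon, and Zeta — a synapomorphy uniting that clade.
C3: derived state '-' in Theta only — an autapomorphy, so it tells us nothing about relationships among taxa.
C4: derived state '+' in Epsilon only — an autapomorphy, so it tells us nothing about relationships among taxa.
C5 (derived state '+') is shared by Beta and Theta — a synapomorphy uniting that clade.
Most parsimonious ingroup topology: ((Beta,Theta),((Epsilon,Zeta),Alpha)).
Changes per character on this tree: C1: 1; C2: 1; C3: 1; C4: 1; C5: 1.
Total = 5.

5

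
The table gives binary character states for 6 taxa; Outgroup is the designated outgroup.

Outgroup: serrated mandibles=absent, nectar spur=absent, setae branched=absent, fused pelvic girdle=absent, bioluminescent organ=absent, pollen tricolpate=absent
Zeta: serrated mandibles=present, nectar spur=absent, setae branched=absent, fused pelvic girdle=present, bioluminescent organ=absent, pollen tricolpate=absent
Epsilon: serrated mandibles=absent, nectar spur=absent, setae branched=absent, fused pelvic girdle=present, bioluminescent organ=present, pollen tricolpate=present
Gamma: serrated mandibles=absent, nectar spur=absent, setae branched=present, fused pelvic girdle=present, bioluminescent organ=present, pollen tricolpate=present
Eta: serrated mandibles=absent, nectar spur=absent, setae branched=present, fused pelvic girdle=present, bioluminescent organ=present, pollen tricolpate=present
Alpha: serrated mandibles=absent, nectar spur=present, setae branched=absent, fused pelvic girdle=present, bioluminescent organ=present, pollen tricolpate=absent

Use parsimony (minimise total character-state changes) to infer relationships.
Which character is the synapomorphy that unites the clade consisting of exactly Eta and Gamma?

setae branched

The outgroup has state 'absent' for every character, so 'present' is the derived state throughout.
serrated mandibles: derived state 'present' in Zeta only — an autapomorphy, so it tells us nothing about relationships among taxa.
nectar spur (derived state 'present') is unique to Alpha (autapomorphy; uninformative for grouping).
setae branched (derived state 'present') is shared by Eta and Gamma — a synapomorphy uniting that clade.
fused pelvic girdle (derived state 'present') is shared by all ingroup taxa — unites the whole ingroup.
bioluminescent organ (derived state 'present') is shared by Alpha, Epsilon, Eta, and Gamma — a synapomorphy uniting that clade.
Only Epsilon, Eta, and Gamma show the derived state 'present' for pollen tricolpate, supporting them as a clade.
Most parsimonious ingroup topology: (Zeta,((Epsilon,(Gamma,Eta)),Alpha)).
The clade {Eta, Gamma} is supported by setae branched: its derived state 'present' occurs in exactly those taxa and in no other taxon (including the outgroup).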